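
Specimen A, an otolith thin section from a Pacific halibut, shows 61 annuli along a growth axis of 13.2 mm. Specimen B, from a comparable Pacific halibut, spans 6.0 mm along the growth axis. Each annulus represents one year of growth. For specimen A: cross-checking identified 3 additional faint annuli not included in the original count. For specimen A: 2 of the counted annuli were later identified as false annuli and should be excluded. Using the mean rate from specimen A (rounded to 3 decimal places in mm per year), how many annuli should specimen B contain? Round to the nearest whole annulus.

Specimen A: after corrections the count is 61 − 2 + 3 = 62 annuli.
A: Mean rate = 13.2 mm / 62 years ≈ 0.213 mm per year.
For B, 6.0 / 0.213 = 28.17 years ≈ 28 annuli.

28 annuli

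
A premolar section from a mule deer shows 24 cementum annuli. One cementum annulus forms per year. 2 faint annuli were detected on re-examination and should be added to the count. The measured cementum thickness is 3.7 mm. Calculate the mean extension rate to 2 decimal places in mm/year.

After corrections the count is 24 + 2 = 26 cementum annuli.
Mean rate = 3.7 mm / 26 years ≈ 0.14 mm/year.

0.14 mm/year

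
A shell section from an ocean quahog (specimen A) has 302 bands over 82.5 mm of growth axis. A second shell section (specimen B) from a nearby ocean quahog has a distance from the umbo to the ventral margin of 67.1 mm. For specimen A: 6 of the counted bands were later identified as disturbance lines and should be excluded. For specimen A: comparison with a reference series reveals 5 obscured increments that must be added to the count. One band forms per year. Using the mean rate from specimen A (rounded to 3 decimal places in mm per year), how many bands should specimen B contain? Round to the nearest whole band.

245 bands

Specimen A: correcting the raw count gives 302 − 6 + 5 = 301 true bands.
A: 82.5 mm over 301 years gives 82.5 / 301 ≈ 0.274 mm/yr.
For B, 67.1 / 0.274 = 244.89 years ≈ 245 bands.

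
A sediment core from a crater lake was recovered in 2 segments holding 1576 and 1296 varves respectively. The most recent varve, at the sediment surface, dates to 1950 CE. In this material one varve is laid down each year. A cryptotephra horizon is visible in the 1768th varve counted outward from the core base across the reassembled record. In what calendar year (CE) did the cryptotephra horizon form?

846 CE

Total varves = 1576 + 1296 = 2872.
The cryptotephra horizon sits at varve 1768 from the core base, so 2872 − 1768 = 1104 varves formed after it.
Counting back 1104 years from 1950 CE places the cryptotephra horizon in 1950 − 1104 = 846 CE.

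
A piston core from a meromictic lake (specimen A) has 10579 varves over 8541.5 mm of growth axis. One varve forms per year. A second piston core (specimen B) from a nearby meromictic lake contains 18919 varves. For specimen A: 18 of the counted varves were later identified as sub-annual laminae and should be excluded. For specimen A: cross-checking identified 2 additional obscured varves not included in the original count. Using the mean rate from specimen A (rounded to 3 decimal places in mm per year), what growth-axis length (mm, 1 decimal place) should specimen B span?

Specimen A: after corrections the count is 10579 − 18 + 2 = 10563 varves.
A: Mean rate = 8541.5 mm / 10563 years ≈ 0.809 mm/yr.
For B, 0.809 mm/year × 18919 years = 15305.5 mm.

15305.5 mm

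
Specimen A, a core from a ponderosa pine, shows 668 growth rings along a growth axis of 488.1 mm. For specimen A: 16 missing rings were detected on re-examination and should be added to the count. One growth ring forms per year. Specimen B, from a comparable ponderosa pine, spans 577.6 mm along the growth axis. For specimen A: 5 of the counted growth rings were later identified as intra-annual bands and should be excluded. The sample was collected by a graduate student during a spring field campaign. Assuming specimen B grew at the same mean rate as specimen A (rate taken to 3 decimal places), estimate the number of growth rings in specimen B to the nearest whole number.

Specimen A: correcting the raw count gives 668 − 5 + 16 = 679 true growth rings.
A: Mean rate = 488.1 mm / 679 years ≈ 0.719 mm/year.
For B, 577.6 / 0.719 = 803.34 years ≈ 803 growth rings.

803 growth rings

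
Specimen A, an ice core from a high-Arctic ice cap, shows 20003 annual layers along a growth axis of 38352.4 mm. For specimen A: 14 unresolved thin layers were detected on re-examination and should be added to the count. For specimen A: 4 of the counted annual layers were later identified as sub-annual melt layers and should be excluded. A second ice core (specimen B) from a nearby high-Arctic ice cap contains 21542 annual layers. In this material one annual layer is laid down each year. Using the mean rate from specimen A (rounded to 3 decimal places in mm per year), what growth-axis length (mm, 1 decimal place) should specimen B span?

41274.5 mm

Specimen A: after corrections the count is 20003 − 4 + 14 = 20013 annual layers.
A: Mean rate = 38352.4 mm / 20013 years ≈ 1.916 mm per year.
For B, 1.916 mm/year × 21542 years = 41274.5 mm.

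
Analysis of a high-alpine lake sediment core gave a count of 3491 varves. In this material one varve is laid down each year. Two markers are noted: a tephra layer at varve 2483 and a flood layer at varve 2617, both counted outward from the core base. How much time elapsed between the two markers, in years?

134 yr

The two markers are separated by 2617 − 2483 = 134 varves.
That is 134 years at one varve per year.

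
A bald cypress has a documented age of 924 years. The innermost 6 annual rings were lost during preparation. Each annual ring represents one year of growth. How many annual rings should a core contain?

918 annual rings

At one annual ring per year, 924 years correspond to 924 annual rings.
Less the 6 uncaptured annual rings: 924 − 6 = 918.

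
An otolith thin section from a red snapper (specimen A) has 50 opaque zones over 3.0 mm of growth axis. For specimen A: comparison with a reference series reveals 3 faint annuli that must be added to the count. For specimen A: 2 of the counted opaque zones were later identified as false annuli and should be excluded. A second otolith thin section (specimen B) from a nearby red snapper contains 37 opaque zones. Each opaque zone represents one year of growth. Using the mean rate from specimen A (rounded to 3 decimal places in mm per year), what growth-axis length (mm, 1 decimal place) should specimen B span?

2.2 mm

Specimen A: adjusted count: 50 − 2 + 3 = 51 opaque zones.
A: Extension rate ≈ 3.0 / 51 = 0.059 mm/year.
B's length ≈ 0.059 × 37 = 2.2 mm.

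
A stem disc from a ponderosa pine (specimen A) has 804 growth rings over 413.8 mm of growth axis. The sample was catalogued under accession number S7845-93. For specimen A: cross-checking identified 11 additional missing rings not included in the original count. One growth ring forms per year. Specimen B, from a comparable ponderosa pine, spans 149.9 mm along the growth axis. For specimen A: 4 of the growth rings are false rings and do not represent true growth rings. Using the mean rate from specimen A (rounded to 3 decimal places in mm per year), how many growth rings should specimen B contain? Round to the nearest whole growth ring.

294 growth rings

Specimen A: correcting the raw count gives 804 − 4 + 11 = 811 true growth rings.
A: Extension rate ≈ 413.8 / 811 = 0.510 mm/yr.
Specimen B: 149.9 mm / 0.510 mm per year = 293.92 years ≈ 294 growth rings.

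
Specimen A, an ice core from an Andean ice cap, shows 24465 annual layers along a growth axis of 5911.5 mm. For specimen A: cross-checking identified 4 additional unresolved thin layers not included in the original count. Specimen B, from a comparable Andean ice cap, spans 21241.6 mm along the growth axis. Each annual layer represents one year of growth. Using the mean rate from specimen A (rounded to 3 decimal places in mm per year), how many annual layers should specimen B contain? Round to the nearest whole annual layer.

87775 annual layers

Specimen A: adjusted count: 24465 + 4 = 24469 annual layers.
A: Mean rate = 5911.5 mm / 24469 years ≈ 0.242 mm per year.
Specimen B: 21241.6 mm / 0.242 mm per year = 87775.21 years ≈ 87775 annual layers.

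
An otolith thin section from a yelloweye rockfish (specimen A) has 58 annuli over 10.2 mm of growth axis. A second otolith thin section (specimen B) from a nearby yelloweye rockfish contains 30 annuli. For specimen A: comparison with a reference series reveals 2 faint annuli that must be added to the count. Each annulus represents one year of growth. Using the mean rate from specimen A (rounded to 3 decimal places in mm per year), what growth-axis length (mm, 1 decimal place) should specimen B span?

5.1 mm

Specimen A: true annulus count = 58 + 2 = 60.
A: Extension rate ≈ 10.2 / 60 = 0.170 mm/year.
Length of B = 0.170 × 30 = 5.1 mm.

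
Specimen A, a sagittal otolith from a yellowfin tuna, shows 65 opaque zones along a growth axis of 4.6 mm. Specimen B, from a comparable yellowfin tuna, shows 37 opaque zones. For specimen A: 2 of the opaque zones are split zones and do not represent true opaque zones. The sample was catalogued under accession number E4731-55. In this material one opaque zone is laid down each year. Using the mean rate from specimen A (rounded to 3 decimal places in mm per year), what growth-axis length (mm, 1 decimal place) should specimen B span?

Specimen A: correcting the raw count gives 65 − 2 = 63 true opaque zones.
A: 4.6 mm over 63 years gives 4.6 / 63 ≈ 0.073 mm/yr.
For B, 0.073 mm/year × 37 years = 2.7 mm.

2.7 mm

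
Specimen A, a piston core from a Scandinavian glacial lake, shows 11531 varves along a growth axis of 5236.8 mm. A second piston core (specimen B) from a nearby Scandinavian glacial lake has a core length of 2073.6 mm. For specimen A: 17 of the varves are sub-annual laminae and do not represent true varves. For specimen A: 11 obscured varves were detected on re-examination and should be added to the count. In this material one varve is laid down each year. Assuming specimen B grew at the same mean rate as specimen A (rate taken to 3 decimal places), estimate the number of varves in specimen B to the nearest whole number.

Specimen A: adjusted count: 11531 − 17 + 11 = 11525 varves.
A: Extension rate ≈ 5236.8 / 11525 = 0.454 mm/yr.
Specimen B: 2073.6 mm / 0.454 mm per year = 4567.40 years ≈ 4567 varves.

4567 varves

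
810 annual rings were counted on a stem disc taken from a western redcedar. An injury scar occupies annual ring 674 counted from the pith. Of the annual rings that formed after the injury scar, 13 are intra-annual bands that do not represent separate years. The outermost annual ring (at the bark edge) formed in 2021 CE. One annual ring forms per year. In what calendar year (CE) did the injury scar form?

1898 CE

Between annual ring 674 and the bark edge there are 810 − 674 = 136 annual rings.
Excluding 13 false annual rings: 136 − 13 = 123.
The annual ring at the bark edge is 2021 CE, so the injury scar dates to 2021 − 123 = 1898 CE.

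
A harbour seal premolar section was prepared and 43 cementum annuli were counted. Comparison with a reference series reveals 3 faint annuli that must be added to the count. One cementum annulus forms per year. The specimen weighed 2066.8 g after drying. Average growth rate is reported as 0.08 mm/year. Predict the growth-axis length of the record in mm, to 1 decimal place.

3.7 mm

Correcting the raw count gives 43 + 3 = 46 true cementum annuli.
Length ≈ 0.08 × 46 = 3.7 mm.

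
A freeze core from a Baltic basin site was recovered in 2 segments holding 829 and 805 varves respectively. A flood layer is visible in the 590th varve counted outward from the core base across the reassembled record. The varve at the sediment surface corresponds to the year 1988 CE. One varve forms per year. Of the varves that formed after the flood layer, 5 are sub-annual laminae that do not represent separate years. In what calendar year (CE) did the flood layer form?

Total varves = 829 + 805 = 1634.
Between varve 590 and the sediment surface there are 1634 − 590 = 1044 varves.
Removing the 5 false varves leaves 1044 − 5 = 1039 true varves beyond the flood layer.
The varve at the sediment surface is 1988 CE, so the flood layer dates to 1988 − 1039 = 949 CE.

949 CE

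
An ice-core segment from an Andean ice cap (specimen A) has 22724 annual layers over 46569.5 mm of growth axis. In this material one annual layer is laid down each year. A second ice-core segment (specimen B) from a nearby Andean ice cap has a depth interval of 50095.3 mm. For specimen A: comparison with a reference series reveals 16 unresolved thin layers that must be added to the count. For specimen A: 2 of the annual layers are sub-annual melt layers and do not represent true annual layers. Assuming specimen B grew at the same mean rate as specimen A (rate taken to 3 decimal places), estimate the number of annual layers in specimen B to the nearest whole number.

Specimen A: adjusted count: 22724 − 2 + 16 = 22738 annual layers.
A: Mean rate = 46569.5 mm / 22738 years ≈ 2.048 mm/yr.
For B, 50095.3 / 2.048 = 24460.60 years ≈ 24461 annual layers.

24461 annual layers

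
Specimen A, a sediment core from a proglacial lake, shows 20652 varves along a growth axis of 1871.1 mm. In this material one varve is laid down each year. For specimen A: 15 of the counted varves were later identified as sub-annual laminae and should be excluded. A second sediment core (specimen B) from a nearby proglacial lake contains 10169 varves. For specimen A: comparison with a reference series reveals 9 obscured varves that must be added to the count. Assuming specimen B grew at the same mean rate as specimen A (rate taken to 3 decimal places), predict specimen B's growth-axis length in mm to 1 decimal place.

Specimen A: adjusted count: 20652 − 15 + 9 = 20646 varves.
A: 1871.1 mm over 20646 years gives 1871.1 / 20646 ≈ 0.091 mm/year.
Length of B = 0.091 × 10169 = 925.4 mm.

925.4 mm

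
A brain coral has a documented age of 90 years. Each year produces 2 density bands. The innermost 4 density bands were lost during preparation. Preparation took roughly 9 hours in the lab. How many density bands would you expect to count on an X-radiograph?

Expected density bands: 90 × 2 = 180.
180 − 4 missed = 176 density bands expected in the prepared section.

176 density bands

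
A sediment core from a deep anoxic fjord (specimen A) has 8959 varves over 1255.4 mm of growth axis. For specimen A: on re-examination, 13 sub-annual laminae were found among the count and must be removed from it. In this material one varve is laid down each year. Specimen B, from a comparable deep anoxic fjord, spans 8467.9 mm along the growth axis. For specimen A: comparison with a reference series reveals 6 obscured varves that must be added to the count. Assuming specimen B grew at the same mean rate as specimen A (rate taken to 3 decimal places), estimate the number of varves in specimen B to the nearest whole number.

60485 varves

Specimen A: true varve count = 8959 − 13 + 6 = 8952.
A: 1255.4 mm over 8952 years gives 1255.4 / 8952 ≈ 0.140 mm/year.
B spans 8467.9 / 0.140 = 60485.00 years ≈ 60485 varves.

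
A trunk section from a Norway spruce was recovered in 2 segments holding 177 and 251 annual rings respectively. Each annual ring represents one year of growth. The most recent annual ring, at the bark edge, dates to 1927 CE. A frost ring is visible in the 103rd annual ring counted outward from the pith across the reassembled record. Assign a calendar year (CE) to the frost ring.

1602 CE

Total annual rings = 177 + 251 = 428.
Between annual ring 103 and the bark edge there are 428 − 103 = 325 annual rings.
1927 − 325 = 1602 CE.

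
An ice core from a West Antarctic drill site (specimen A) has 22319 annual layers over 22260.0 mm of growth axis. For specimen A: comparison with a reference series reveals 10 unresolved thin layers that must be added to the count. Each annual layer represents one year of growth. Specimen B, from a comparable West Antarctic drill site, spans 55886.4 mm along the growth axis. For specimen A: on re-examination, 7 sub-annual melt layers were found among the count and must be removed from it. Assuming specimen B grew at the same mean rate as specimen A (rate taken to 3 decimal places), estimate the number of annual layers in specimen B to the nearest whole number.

56055 annual layers

Specimen A: true annual layer count = 22319 − 7 + 10 = 22322.
A: Mean rate = 22260.0 mm / 22322 years ≈ 0.997 mm/yr.
B spans 55886.4 / 0.997 = 56054.56 years ≈ 56055 annual layers.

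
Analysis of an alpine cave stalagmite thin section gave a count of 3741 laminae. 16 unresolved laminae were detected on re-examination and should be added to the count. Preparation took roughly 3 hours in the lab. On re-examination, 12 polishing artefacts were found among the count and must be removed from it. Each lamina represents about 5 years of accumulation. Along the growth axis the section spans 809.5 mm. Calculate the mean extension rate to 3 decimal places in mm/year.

0.043 mm/year

After corrections the count is 3741 − 12 + 16 = 3745 laminae.
Multiplying by 5 years per lamina: 3745 × 5 = 18725 years.
Mean rate = 809.5 mm / 18725 years ≈ 0.043 mm/year.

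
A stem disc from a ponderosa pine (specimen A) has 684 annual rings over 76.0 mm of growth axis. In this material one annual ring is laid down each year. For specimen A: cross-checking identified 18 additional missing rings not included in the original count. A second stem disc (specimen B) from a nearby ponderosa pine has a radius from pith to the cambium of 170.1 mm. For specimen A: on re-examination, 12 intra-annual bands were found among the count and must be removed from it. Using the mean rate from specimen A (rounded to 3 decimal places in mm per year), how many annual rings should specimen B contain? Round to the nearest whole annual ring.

1546 annual rings

Specimen A: true annual ring count = 684 − 12 + 18 = 690.
A: Mean rate = 76.0 mm / 690 years ≈ 0.110 mm/yr.
For B, 170.1 / 0.110 = 1546.36 years ≈ 1546 annual rings.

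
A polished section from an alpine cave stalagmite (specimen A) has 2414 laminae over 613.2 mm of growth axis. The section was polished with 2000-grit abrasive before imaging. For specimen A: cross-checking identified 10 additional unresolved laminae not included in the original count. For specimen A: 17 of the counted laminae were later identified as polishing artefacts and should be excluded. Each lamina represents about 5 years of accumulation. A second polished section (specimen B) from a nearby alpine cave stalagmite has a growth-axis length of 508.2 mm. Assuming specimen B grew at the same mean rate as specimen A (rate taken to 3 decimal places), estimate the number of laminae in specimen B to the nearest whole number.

1993 laminae

Specimen A: correcting the raw count gives 2414 − 17 + 10 = 2407 true laminae.
Specimen A: 2407 laminae at 5 years each span 2407 × 5 = 12035 years.
A: Mean rate = 613.2 mm / 12035 years ≈ 0.051 mm/yr.
For B, 508.2 / 0.051 = 9964.71 years; at 5 years per lamina that is 9964.71 / 5 ≈ 1993 laminae.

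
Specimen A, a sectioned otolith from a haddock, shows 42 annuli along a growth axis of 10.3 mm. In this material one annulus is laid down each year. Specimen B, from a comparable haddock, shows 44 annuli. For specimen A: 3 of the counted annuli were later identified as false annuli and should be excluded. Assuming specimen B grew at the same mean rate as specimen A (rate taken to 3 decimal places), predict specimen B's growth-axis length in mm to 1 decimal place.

Specimen A: correcting the raw count gives 42 − 3 = 39 true annuli.
A: 10.3 mm over 39 years gives 10.3 / 39 ≈ 0.264 mm per year.
For B, 0.264 mm/year × 44 years = 11.6 mm.

11.6 mm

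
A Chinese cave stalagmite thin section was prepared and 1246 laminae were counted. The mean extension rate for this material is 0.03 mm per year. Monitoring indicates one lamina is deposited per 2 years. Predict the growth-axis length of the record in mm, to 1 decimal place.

Multiplying by 2 years per lamina: 1246 × 2 = 2492 years.
Length ≈ 0.03 × 2492 = 74.8 mm.

74.8 mm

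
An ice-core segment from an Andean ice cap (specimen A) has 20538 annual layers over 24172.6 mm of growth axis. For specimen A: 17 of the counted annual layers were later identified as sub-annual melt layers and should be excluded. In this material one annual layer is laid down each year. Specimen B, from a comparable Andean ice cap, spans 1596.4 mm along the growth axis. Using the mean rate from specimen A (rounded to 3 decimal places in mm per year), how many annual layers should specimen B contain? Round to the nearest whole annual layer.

Specimen A: correcting the raw count gives 20538 − 17 = 20521 true annual layers.
A: 24172.6 mm over 20521 years gives 24172.6 / 20521 ≈ 1.178 mm per year.
B spans 1596.4 / 1.178 = 1355.18 years ≈ 1355 annual layers.

1355 annual layers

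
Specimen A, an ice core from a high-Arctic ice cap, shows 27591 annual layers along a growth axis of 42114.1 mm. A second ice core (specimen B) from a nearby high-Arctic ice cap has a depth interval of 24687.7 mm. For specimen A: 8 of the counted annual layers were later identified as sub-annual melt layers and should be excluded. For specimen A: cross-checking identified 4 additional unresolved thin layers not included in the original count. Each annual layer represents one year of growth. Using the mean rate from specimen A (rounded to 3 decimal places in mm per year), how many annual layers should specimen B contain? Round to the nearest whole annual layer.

16167 annual layers

Specimen A: true annual layer count = 27591 − 8 + 4 = 27587.
A: Mean rate = 42114.1 mm / 27587 years ≈ 1.527 mm/yr.
B spans 24687.7 / 1.527 = 16167.45 years ≈ 16167 annual layers.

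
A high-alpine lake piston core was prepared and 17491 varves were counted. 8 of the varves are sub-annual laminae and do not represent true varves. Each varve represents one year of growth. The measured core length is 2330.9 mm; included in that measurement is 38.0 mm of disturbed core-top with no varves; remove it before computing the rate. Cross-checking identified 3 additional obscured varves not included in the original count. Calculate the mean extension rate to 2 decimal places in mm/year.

True varve count = 17491 − 8 + 3 = 17486.
The growth record spans 2330.9 − 38.0 = 2292.9 mm.
Mean rate = 2292.9 mm / 17486 years ≈ 0.13 mm/year.

0.13 mm/year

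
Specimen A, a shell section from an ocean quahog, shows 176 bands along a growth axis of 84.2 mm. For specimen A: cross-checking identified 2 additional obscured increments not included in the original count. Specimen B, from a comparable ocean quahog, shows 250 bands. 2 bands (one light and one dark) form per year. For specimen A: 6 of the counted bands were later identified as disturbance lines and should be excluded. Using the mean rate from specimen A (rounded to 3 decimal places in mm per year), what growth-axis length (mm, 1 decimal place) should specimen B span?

Specimen A: correcting the raw count gives 176 − 6 + 2 = 172 true bands.
Specimen A: with 2 bands per year, 172 / 2 = 86 years.
A: 84.2 mm over 86 years gives 84.2 / 86 ≈ 0.979 mm/year.
Specimen B: dividing by 2 bands per year: 250 / 2 = 125 years. B's length ≈ 0.979 × 125 = 122.4 mm.

122.4 mm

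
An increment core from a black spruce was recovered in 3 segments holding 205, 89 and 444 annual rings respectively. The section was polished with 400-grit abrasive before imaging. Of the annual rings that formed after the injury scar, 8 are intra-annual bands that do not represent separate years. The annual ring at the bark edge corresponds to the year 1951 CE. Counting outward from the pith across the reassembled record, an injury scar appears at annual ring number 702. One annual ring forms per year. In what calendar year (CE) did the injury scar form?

1923 CE

Total annual rings = 205 + 89 + 444 = 738.
The injury scar sits at annual ring 702 from the pith, so 738 − 702 = 36 annual rings formed after it.
36 − 8 false = 28 true annual rings after the injury scar.
The annual ring at the bark edge is 1951 CE, so the injury scar dates to 1951 − 28 = 1923 CE.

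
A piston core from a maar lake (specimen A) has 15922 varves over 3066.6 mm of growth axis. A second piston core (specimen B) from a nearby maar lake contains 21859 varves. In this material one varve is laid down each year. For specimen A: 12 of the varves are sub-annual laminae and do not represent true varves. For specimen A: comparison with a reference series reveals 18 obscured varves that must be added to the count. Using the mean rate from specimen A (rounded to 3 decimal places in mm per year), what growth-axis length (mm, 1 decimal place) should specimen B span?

Specimen A: correcting the raw count gives 15922 − 12 + 18 = 15928 true varves.
A: Extension rate ≈ 3066.6 / 15928 = 0.193 mm/yr.
For B, 0.193 mm/year × 21859 years = 4218.8 mm.

4218.8 mm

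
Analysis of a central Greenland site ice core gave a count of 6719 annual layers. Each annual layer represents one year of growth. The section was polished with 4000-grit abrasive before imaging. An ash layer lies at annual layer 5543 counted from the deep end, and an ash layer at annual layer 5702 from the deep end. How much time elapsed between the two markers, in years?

159 years

Separation: 5702 − 5543 = 159 annual layers.
At one annual layer per year, 159 years elapsed between them.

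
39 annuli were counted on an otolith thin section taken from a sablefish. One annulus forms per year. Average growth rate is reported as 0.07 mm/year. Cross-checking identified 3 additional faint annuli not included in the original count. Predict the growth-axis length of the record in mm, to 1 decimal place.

After corrections the count is 39 + 3 = 42 annuli.
42 years at 0.07 mm/year gives 0.07 × 42 = 2.9 mm.

2.9 mm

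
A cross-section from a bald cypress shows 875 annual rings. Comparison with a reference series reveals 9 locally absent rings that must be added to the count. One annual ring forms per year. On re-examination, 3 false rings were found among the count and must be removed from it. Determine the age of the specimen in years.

881 yr

True annual ring count = 875 − 3 + 9 = 881.
One annual ring per year makes the duration 881 years.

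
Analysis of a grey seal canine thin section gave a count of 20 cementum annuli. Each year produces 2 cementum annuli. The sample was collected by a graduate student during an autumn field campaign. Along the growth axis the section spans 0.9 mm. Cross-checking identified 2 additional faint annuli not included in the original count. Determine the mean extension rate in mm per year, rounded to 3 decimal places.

0.082 mm per year

True cementum annulus count = 20 + 2 = 22.
22 cementum annuli at 2 per year is 22 / 2 = 11 years.
Extension rate ≈ 0.9 / 11 = 0.082 mm per year.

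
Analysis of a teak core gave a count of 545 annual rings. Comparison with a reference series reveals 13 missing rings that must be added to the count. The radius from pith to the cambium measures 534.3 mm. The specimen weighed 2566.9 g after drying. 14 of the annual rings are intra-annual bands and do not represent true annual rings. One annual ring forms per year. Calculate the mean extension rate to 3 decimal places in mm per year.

0.982 mm per year

True annual ring count = 545 − 14 + 13 = 544.
534.3 mm over 544 years gives 534.3 / 544 ≈ 0.982 mm per year.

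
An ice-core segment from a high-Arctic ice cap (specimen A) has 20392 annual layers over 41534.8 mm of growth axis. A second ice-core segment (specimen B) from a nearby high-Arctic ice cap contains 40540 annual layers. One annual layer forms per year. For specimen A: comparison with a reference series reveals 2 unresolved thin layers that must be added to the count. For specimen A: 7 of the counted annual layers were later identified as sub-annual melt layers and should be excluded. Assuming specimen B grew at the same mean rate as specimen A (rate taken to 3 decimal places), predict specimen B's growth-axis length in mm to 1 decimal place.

82580.0 mm

Specimen A: true annual layer count = 20392 − 7 + 2 = 20387.
A: Extension rate ≈ 41534.8 / 20387 = 2.037 mm/year.
For B, 2.037 mm/year × 40540 years = 82580.0 mm.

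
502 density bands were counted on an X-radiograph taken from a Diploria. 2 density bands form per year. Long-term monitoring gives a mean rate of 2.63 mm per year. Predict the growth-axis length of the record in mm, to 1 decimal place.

With 2 density bands per year, 502 / 2 = 251 years.
251 years at 2.63 mm/year gives 2.63 × 251 = 660.1 mm.

660.1 mm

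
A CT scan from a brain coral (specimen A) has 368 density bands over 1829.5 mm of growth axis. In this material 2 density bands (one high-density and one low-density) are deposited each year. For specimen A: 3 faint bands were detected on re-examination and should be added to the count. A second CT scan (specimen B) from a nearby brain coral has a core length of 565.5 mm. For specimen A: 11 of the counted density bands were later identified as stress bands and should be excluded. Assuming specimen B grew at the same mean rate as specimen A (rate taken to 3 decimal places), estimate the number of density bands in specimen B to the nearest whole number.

Specimen A: after corrections the count is 368 − 11 + 3 = 360 density bands.
Specimen A: dividing by 2 density bands per year: 360 / 2 = 180 years.
A: 1829.5 mm over 180 years gives 1829.5 / 180 ≈ 10.164 mm/yr.
Specimen B: 565.5 mm / 10.164 mm per year = 55.64 years; at 2 density bands per year that is 55.64 × 2 ≈ 111 density bands.

111 density bands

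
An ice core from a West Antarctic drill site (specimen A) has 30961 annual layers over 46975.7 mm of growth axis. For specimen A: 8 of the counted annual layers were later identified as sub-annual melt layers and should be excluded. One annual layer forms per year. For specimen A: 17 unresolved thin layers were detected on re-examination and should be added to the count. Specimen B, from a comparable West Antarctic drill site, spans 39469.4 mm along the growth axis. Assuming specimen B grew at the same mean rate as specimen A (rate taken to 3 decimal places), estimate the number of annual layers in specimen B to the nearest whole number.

Specimen A: adjusted count: 30961 − 8 + 17 = 30970 annual layers.
A: Mean rate = 46975.7 mm / 30970 years ≈ 1.517 mm/year.
B spans 39469.4 / 1.517 = 26018.06 years ≈ 26018 annual layers.

26018 annual layers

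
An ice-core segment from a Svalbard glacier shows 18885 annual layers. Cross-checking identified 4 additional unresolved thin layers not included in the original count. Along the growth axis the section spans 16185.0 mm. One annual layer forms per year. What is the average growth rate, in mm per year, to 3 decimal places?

Adjusted count: 18885 + 4 = 18889 annual layers.
Extension rate ≈ 16185.0 / 18889 = 0.857 mm per year.

0.857 mm per year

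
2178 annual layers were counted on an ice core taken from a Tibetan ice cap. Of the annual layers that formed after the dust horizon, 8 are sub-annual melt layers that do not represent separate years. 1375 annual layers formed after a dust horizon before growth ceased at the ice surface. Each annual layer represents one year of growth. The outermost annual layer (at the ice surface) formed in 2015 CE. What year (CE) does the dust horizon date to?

648 CE

1375 annual layers formed after the dust horizon.
Removing the 8 false annual layers leaves 1375 − 8 = 1367 true annual layers beyond the dust horizon.
Counting back 1367 years from 2015 CE places the dust horizon in 2015 − 1367 = 648 CE.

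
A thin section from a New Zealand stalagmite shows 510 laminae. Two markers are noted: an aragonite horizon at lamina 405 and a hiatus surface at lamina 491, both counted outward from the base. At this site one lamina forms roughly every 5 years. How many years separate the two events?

491 − 405 = 86 laminae lie between the two events.
86 laminae at 5 years each span 86 × 5 = 430 years.

430 years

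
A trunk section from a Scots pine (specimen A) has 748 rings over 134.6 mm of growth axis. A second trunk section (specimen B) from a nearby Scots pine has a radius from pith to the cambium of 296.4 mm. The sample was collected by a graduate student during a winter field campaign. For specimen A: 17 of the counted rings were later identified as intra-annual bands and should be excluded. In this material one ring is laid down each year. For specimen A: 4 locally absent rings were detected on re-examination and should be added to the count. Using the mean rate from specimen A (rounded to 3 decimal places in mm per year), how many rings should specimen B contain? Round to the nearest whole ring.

1620 rings

Specimen A: true ring count = 748 − 17 + 4 = 735.
A: Extension rate ≈ 134.6 / 735 = 0.183 mm per year.
B spans 296.4 / 0.183 = 1619.67 years ≈ 1620 rings.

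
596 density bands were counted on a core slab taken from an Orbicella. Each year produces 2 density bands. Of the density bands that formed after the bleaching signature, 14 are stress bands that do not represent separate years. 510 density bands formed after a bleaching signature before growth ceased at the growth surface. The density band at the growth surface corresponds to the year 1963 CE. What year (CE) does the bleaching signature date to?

1715 CE

510 density bands post-date the bleaching signature.
Excluding 14 false density bands: 510 − 14 = 496.
496 density bands at 2 per year is 496 / 2 = 248 years.
Counting back 248 years from 1963 CE places the bleaching signature in 1963 − 248 = 1715 CE.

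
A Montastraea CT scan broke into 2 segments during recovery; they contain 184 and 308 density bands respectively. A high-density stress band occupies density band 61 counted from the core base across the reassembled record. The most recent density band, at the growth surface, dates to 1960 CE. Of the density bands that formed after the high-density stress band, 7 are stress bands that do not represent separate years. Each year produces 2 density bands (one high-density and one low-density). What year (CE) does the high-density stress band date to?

1748 CE

Total density bands = 184 + 308 = 492.
Between density band 61 and the growth surface there are 492 − 61 = 431 density bands.
Excluding 7 false density bands: 431 − 7 = 424.
With 2 density bands per year, 424 / 2 = 212 years.
The density band at the growth surface is 1960 CE, so the high-density stress band dates to 1960 − 212 = 1748 CE.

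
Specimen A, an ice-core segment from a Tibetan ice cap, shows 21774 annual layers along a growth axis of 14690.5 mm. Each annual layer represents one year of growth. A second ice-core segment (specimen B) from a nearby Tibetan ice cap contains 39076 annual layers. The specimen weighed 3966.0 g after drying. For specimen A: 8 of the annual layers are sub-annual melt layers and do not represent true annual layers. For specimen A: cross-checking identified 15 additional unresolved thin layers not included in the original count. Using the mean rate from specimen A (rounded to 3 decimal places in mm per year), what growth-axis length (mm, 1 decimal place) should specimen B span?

Specimen A: after corrections the count is 21774 − 8 + 15 = 21781 annual layers.
A: 14690.5 mm over 21781 years gives 14690.5 / 21781 ≈ 0.674 mm/yr.
For B, 0.674 mm/year × 39076 years = 26337.2 mm.

26337.2 mm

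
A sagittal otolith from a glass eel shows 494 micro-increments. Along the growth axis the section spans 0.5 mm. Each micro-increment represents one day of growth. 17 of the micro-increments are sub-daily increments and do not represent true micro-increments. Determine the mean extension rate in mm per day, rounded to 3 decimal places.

0.001 mm per day

Adjusted count: 494 − 17 = 477 micro-increments.
0.5 mm over 477 days gives 0.5 / 477 ≈ 0.001 mm per day.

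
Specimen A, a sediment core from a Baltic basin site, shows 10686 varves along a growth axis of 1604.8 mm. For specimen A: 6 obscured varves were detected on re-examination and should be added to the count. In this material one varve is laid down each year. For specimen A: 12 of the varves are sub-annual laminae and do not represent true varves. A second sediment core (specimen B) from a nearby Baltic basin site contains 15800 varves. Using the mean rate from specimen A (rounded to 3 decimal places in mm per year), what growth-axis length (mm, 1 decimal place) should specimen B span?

2370.0 mm

Specimen A: correcting the raw count gives 10686 − 12 + 6 = 10680 true varves.
A: 1604.8 mm over 10680 years gives 1604.8 / 10680 ≈ 0.150 mm per year.
B's length ≈ 0.150 × 15800 = 2370.0 mm.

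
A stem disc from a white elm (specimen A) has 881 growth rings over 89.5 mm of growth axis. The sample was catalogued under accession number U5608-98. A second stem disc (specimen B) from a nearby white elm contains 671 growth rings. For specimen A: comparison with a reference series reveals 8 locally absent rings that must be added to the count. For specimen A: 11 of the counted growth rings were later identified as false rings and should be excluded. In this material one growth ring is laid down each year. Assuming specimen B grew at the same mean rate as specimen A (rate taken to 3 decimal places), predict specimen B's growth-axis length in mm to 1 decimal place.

Specimen A: true growth ring count = 881 − 11 + 8 = 878.
A: 89.5 mm over 878 years gives 89.5 / 878 ≈ 0.102 mm per year.
Length of B = 0.102 × 671 = 68.4 mm.

68.4 mm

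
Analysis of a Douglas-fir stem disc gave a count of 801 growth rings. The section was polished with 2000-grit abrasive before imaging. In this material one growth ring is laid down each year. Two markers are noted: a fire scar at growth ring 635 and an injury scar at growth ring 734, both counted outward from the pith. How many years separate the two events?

734 − 635 = 99 growth rings lie between the two events.
One growth ring per year makes the interval 99 years.

99 years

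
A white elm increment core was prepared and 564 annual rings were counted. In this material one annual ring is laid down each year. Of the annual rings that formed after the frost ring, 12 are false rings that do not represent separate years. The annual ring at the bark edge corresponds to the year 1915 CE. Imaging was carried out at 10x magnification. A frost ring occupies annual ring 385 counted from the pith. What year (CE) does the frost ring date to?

564 − 385 = 179 annual rings lie beyond the frost ring toward the bark edge.
Excluding 12 false annual rings: 179 − 12 = 167.
1915 − 167 = 1748 CE.

1748 CE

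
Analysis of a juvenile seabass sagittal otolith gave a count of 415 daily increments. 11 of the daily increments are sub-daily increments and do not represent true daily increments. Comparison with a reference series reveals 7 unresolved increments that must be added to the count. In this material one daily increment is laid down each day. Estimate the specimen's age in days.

411 d

True daily increment count = 415 − 11 + 7 = 411.
One daily increment per day makes the duration 411 days.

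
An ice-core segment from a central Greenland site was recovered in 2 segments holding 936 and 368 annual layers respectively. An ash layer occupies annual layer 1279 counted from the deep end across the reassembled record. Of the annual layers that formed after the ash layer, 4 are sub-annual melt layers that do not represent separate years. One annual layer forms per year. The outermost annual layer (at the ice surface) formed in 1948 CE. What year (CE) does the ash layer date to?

1927 CE

Total annual layers = 936 + 368 = 1304.
The ash layer sits at annual layer 1279 from the deep end, so 1304 − 1279 = 25 annual layers formed after it.
Excluding 4 false annual layers: 25 − 4 = 21.
1948 − 21 = 1927 CE.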